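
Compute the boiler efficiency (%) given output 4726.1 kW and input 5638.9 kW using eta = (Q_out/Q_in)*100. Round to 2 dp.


eta = (4726.1/5638.9)*100 = 83.81 %

83.81 %


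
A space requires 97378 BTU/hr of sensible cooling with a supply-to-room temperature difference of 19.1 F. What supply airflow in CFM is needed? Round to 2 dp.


CFM = 97378 / (1.08 * 19.1) = 4720.67

4720.67 CFM


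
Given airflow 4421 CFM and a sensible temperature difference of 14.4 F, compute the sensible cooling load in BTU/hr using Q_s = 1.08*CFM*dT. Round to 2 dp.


Q = 1.08 * 4421 * 14.4 = 68755.39 BTU/hr

68755.39 BTU/hr


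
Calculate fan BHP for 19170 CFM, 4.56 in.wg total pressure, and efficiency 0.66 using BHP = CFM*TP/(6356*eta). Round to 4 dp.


BHP = 19170 * 4.56 / (6356 * 0.66) = 20.8381 hp

20.8381 hp


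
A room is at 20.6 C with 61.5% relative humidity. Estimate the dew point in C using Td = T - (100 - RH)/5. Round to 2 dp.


Td = 20.6 - (100-61.5)/5 = 12.90 C

12.90 C


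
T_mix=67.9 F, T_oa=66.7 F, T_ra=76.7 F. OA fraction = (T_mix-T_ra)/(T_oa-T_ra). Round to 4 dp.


frac = (67.9 - 76.7) / (66.7 - 76.7) = 0.8800

0.8800


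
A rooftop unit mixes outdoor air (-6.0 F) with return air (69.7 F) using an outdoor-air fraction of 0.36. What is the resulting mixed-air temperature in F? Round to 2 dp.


T_mix = 0.36*(-6.0) + 0.64*69.7 = 42.45 F

42.45 F


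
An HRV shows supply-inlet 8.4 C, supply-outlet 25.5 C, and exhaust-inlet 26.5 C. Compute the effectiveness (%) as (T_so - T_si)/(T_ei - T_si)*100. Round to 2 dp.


eff = (25.5-8.4)/(26.5-8.4)*100 = 94.48 %

94.48 %


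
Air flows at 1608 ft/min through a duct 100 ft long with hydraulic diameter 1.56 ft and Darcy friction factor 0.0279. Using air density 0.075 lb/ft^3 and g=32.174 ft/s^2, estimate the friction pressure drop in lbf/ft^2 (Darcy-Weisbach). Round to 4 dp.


v_fps = 1608/60 = 26.8 ft/s
dp = 0.0279*(100/1.56)*0.075*26.8^2/(2*32.174) = 1.4972 lbf/ft^2

1.4972 lbf/ft^2


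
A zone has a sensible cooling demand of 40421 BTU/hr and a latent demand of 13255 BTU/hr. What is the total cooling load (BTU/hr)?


Qt = 40421 + 13255 = 53676 BTU/hr

53676 BTU/hr


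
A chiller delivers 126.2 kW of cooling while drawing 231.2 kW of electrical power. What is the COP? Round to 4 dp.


COP = 126.2 / 231.2 = 0.5458

0.5458


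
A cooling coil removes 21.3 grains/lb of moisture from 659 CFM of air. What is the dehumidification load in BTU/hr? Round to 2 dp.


Q = 0.68 * 659 * 21.3 = 9544.96 BTU/hr

9544.96 BTU/hr


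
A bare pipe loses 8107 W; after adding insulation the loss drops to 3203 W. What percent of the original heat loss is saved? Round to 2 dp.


Savings = ((8107-3203)/8107)*100 = 60.49 %

60.49 %


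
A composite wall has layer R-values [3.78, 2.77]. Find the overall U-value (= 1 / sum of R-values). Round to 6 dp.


R_total = 3.78 + 2.77 = 6.55
U = 1/6.55 = 0.152672

0.152672


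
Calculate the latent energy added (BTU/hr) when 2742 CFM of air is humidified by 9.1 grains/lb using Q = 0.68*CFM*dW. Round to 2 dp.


Q = 0.68 * 2742 * 9.1 = 16967.50 BTU/hr

16967.50 BTU/hr


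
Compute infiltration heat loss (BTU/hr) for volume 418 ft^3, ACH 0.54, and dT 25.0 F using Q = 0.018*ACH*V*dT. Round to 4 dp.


Q = 0.018 * 0.54 * 418 * 25.0 = 101.5740 BTU/hr

101.5740 BTU/hr


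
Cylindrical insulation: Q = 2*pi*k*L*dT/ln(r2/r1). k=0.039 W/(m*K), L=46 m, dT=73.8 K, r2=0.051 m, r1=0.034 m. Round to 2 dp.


Q = 2*pi*0.039*46*73.8/ln(0.051/0.034) = 2051.66 W

2051.66 W


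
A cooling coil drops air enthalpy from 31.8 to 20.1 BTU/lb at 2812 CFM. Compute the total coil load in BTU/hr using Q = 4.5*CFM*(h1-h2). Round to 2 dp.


Q = 4.5 * 2812 * (31.8 - 20.1) = 148051.80 BTU/hr

148051.80 BTU/hr


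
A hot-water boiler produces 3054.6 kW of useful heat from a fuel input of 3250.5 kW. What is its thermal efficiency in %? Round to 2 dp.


eta = (3054.6/3250.5)*100 = 93.97 %

93.97 %


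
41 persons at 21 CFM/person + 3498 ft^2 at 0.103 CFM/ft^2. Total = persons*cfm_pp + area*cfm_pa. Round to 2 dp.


Total = 41*21 + 3498*0.103 = 1221.29 CFM

1221.29 CFM


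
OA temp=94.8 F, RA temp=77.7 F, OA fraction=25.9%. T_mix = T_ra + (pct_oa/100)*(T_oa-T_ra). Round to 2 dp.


T_mix = 77.7 + (25.9/100)*(94.8-77.7) = 82.13 F

82.13 F


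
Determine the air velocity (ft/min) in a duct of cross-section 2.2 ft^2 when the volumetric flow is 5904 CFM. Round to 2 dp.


V = 5904 / 2.2 = 2683.64 ft/min

2683.64 ft/min


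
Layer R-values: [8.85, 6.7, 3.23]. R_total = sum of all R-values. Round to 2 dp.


R_total = 8.85 + 6.7 + 3.23 = 18.78

18.78


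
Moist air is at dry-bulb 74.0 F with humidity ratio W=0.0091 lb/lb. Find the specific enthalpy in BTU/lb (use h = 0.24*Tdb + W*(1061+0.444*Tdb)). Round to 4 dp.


h = 0.24*74.0 + 0.0091*(1061+0.444*74.0) = 27.7141 BTU/lb

27.7141 BTU/lb


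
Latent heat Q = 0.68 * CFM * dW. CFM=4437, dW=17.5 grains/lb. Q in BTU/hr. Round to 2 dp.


Q = 0.68 * 4437 * 17.5 = 52800.30 BTU/hr

52800.30 BTU/hr


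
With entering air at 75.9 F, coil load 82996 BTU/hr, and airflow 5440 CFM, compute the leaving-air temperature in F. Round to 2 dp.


dT = 82996/(1.08*5440) = 14.1265
T_leave = 75.9 - 14.1265 = 61.77 F

61.77 F


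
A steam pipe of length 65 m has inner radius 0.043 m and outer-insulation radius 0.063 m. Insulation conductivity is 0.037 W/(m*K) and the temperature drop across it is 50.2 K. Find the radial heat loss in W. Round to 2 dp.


Q = 2*pi*0.037*65*50.2/ln(0.063/0.043) = 1986.14 W

1986.14 W


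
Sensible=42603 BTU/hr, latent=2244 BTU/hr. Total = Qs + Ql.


Qt = 42603 + 2244 = 44847 BTU/hr

44847 BTU/hr


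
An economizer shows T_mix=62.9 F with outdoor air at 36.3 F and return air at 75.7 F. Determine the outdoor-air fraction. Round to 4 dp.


frac = (62.9 - 75.7) / (36.3 - 75.7) = 0.3249

0.3249


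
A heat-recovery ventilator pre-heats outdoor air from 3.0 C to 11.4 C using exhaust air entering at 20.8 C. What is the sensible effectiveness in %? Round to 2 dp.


eff = (11.4-3.0)/(20.8-3.0)*100 = 47.19 %

47.19 %


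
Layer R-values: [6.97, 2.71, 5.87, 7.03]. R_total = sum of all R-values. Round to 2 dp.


R_total = 6.97 + 2.71 + 5.87 + 7.03 = 22.58

22.58


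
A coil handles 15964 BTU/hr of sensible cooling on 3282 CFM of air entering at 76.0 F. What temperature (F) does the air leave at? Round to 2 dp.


dT = 15964/(1.08*3282) = 4.5038
T_leave = 76.0 - 4.5038 = 71.50 F

71.50 F


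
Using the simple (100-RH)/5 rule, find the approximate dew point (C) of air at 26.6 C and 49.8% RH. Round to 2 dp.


Td = 26.6 - (100-49.8)/5 = 16.56 C

16.56 C


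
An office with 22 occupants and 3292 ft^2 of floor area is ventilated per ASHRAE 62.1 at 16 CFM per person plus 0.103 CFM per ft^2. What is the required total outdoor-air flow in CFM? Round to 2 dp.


Total = 22*16 + 3292*0.103 = 691.08 CFM

691.08 CFM


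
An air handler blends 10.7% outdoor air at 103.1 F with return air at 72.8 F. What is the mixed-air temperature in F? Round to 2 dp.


T_mix = 72.8 + (10.7/100)*(103.1-72.8) = 76.04 F

76.04 F


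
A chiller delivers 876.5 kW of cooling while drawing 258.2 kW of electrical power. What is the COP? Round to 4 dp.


COP = 876.5 / 258.2 = 3.3947

3.3947


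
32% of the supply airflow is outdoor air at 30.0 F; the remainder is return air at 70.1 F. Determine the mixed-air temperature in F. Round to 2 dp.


T_mix = 0.32*30.0 + 0.68*70.1 = 57.27 F

57.27 F


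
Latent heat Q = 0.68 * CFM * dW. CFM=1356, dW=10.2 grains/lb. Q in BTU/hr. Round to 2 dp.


Q = 0.68 * 1356 * 10.2 = 9405.22 BTU/hr

9405.22 BTU/hr


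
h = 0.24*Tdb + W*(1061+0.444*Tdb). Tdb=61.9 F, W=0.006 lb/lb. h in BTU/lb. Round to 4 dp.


h = 0.24*61.9 + 0.006*(1061+0.444*61.9) = 21.3869 BTU/lb

21.3869 BTU/lb


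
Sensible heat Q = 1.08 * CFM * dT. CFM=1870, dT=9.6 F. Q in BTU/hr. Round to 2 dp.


Q = 1.08 * 1870 * 9.6 = 19388.16 BTU/hr

19388.16 BTU/hr


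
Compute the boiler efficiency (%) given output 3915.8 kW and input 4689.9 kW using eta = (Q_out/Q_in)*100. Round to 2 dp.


eta = (3915.8/4689.9)*100 = 83.49 %

83.49 %


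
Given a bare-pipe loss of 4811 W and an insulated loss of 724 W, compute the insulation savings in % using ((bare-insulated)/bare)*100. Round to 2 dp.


Savings = ((4811-724)/4811)*100 = 84.95 %

84.95 %


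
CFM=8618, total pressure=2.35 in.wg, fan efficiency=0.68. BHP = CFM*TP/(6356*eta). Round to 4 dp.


BHP = 8618 * 2.35 / (6356 * 0.68) = 4.6858 hp

4.6858 hp


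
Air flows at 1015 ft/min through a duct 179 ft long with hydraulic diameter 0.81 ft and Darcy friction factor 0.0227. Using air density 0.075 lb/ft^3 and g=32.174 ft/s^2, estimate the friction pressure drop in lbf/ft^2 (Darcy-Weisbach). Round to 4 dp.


v_fps = 1015/60 = 16.9167 ft/s
dp = 0.0227*(179/0.81)*0.075*16.9167^2/(2*32.174) = 1.6732 lbf/ft^2

1.6732 lbf/ft^2


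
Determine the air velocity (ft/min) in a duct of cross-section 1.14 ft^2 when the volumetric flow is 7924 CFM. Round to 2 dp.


V = 7924 / 1.14 = 6950.88 ft/min

6950.88 ft/min


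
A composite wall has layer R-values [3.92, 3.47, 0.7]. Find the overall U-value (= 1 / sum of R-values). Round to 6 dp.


R_total = 3.92 + 3.47 + 0.7 = 8.09
U = 1/8.09 = 0.123609

0.123609


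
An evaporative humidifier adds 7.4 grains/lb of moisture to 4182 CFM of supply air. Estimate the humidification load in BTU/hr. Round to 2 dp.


Q = 0.68 * 4182 * 7.4 = 21043.82 BTU/hr

21043.82 BTU/hr


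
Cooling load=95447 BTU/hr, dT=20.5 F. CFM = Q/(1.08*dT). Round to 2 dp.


CFM = 95447 / (1.08 * 20.5) = 4311.07

4311.07 CFM


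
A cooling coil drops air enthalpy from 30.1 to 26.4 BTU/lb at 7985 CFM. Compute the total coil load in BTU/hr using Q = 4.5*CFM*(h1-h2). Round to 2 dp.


Q = 4.5 * 7985 * (30.1 - 26.4) = 132950.25 BTU/hr

132950.25 BTU/hr


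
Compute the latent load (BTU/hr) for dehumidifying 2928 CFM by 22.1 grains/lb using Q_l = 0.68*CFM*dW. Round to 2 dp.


Q = 0.68 * 2928 * 22.1 = 44001.98 BTU/hr

44001.98 BTU/hr


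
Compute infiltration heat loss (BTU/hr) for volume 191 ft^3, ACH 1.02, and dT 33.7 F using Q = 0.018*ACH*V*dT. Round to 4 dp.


Q = 0.018 * 1.02 * 191 * 33.7 = 118.1778 BTU/hr

118.1778 BTU/hr


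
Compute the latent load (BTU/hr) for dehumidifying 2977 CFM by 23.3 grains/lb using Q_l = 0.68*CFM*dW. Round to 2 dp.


Q = 0.68 * 2977 * 23.3 = 47167.59 BTU/hr

47167.59 BTU/hr


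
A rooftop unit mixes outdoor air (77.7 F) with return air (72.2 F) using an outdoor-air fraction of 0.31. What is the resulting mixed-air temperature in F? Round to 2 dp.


T_mix = 0.31*77.7 + 0.69*72.2 = 73.91 F

73.91 F


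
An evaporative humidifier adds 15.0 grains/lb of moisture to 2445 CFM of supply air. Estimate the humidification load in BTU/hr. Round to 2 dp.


Q = 0.68 * 2445 * 15.0 = 24939.00 BTU/hr

24939.00 BTU/hr


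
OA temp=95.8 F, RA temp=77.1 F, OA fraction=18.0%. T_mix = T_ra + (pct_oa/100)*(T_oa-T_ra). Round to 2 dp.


T_mix = 77.1 + (18.0/100)*(95.8-77.1) = 80.47 F

80.47 F


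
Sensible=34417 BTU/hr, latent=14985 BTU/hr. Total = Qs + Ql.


Qt = 34417 + 14985 = 49402 BTU/hr

49402 BTU/hr


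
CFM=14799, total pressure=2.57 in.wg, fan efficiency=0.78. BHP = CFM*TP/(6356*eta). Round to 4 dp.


BHP = 14799 * 2.57 / (6356 * 0.78) = 7.6716 hp

7.6716 hp


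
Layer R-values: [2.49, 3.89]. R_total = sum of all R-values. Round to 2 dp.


R_total = 2.49 + 3.89 = 6.38

6.38


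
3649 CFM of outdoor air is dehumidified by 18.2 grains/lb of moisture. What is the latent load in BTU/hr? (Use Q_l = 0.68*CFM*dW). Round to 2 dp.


Q = 0.68 * 3649 * 18.2 = 45160.02 BTU/hr

45160.02 BTU/hr


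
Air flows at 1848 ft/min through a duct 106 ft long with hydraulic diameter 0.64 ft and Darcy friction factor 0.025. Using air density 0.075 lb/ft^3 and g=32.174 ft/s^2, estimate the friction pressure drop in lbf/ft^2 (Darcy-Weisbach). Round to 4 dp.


v_fps = 1848/60 = 30.8 ft/s
dp = 0.025*(106/0.64)*0.075*30.8^2/(2*32.174) = 4.5782 lbf/ft^2

4.5782 lbf/ft^2


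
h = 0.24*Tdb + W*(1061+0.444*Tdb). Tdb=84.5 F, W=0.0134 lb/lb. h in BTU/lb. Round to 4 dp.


h = 0.24*84.5 + 0.0134*(1061+0.444*84.5) = 35.0001 BTU/lb

35.0001 BTU/lb


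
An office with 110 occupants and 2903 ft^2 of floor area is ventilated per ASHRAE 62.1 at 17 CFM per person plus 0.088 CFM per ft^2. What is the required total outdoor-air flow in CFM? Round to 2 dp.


Total = 110*17 + 2903*0.088 = 2125.46 CFM

2125.46 CFM


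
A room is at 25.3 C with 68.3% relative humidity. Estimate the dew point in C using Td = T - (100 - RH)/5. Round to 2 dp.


Td = 25.3 - (100-68.3)/5 = 18.96 C

18.96 C


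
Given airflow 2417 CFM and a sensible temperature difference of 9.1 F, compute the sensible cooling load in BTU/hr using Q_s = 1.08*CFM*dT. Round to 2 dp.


Q = 1.08 * 2417 * 9.1 = 23754.28 BTU/hr

23754.28 BTU/hr


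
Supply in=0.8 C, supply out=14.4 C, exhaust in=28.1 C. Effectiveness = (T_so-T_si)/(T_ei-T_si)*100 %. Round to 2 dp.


eff = (14.4-0.8)/(28.1-0.8)*100 = 49.82 %

49.82 %


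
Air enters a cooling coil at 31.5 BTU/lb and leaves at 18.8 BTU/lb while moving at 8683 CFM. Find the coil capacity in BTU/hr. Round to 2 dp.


Q = 4.5 * 8683 * (31.5 - 18.8) = 496233.45 BTU/hr

496233.45 BTU/hr


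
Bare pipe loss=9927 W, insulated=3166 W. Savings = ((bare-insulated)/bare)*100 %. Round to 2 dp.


Savings = ((9927-3166)/9927)*100 = 68.11 %

68.11 %


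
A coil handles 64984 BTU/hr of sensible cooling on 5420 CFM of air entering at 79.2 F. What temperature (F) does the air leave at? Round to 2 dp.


dT = 64984/(1.08*5420) = 11.1015
T_leave = 79.2 - 11.1015 = 68.10 F

68.10 F


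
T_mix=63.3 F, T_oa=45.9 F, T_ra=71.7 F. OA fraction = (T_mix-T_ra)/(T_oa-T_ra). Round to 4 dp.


frac = (63.3 - 71.7) / (45.9 - 71.7) = 0.3256

0.3256


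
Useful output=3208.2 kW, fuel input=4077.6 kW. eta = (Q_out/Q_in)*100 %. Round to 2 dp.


eta = (3208.2/4077.6)*100 = 78.68 %

78.68 %


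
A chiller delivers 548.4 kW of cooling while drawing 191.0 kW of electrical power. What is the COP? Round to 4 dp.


COP = 548.4 / 191.0 = 2.8712

2.8712


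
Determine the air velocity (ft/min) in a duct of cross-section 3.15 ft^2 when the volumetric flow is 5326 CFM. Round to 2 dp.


V = 5326 / 3.15 = 1690.79 ft/min

1690.79 ft/min


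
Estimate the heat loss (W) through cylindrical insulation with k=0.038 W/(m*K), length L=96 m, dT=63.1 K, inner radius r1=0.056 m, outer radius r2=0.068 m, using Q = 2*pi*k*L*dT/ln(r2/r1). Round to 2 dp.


Q = 2*pi*0.038*96*63.1/ln(0.068/0.056) = 7449.26 W

7449.26 W


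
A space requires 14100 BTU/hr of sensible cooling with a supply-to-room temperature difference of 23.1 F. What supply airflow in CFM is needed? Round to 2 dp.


CFM = 14100 / (1.08 * 23.1) = 565.18

565.18 CFM


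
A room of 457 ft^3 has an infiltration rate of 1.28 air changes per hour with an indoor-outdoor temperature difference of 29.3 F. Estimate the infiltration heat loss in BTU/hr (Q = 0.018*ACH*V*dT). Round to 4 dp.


Q = 0.018 * 1.28 * 457 * 29.3 = 308.5079 BTU/hr

308.5079 BTU/hr


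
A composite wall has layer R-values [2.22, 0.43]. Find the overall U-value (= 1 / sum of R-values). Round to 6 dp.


R_total = 2.22 + 0.43 = 2.65
U = 1/2.65 = 0.377358

0.377358


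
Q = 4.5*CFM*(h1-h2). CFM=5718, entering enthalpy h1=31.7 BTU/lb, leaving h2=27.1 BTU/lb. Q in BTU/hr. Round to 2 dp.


Q = 4.5 * 5718 * (31.7 - 27.1) = 118362.60 BTU/hr

118362.60 BTU/hr


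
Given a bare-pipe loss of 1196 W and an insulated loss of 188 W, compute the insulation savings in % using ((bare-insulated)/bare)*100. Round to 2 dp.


Savings = ((1196-188)/1196)*100 = 84.28 %

84.28 %


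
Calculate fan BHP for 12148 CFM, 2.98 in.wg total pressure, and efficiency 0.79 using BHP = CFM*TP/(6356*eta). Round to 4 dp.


BHP = 12148 * 2.98 / (6356 * 0.79) = 7.2096 hp

7.2096 hp


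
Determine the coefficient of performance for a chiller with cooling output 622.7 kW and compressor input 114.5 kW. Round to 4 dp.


COP = 622.7 / 114.5 = 5.4384

5.4384


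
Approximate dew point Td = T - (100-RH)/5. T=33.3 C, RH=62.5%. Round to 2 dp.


Td = 33.3 - (100-62.5)/5 = 25.80 C

25.80 C


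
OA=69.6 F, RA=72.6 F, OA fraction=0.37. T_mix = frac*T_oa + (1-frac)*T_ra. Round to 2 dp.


T_mix = 0.37*69.6 + 0.63*72.6 = 71.49 F

71.49 F


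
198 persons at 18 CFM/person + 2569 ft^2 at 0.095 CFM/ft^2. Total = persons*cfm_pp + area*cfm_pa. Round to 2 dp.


Total = 198*18 + 2569*0.095 = 3808.06 CFM

3808.06 CFM


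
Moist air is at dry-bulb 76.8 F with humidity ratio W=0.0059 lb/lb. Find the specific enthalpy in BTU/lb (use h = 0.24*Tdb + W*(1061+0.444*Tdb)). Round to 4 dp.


h = 0.24*76.8 + 0.0059*(1061+0.444*76.8) = 24.8931 BTU/lb

24.8931 BTU/lb


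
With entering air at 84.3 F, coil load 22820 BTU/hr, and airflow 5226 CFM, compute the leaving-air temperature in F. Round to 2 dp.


dT = 22820/(1.08*5226) = 4.0432
T_leave = 84.3 - 4.0432 = 80.26 F

80.26 F


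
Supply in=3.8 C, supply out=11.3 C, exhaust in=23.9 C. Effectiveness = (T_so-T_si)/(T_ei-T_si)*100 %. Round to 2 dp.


eff = (11.3-3.8)/(23.9-3.8)*100 = 37.31 %

37.31 %


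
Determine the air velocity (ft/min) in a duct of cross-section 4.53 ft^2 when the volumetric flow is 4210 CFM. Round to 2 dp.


V = 4210 / 4.53 = 929.36 ft/min

929.36 ft/min


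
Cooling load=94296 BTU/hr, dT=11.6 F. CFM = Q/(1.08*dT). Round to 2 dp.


CFM = 94296 / (1.08 * 11.6) = 7526.82

7526.82 CFM


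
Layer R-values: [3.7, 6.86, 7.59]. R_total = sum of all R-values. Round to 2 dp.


R_total = 3.7 + 6.86 + 7.59 = 18.15

18.15


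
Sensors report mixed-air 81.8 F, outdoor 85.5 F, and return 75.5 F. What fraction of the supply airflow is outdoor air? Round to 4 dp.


frac = (81.8 - 75.5) / (85.5 - 75.5) = 0.6300

0.6300


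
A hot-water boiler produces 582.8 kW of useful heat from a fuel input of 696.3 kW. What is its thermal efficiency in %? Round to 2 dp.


eta = (582.8/696.3)*100 = 83.70 %

83.70 %


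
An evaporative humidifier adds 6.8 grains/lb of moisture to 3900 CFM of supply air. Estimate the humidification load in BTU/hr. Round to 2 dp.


Q = 0.68 * 3900 * 6.8 = 18033.60 BTU/hr

18033.60 BTU/hr


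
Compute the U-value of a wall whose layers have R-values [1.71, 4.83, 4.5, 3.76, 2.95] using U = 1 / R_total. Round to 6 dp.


R_total = 1.71 + 4.83 + 4.5 + 3.76 + 2.95 = 17.75
U = 1/17.75 = 0.056338

0.056338


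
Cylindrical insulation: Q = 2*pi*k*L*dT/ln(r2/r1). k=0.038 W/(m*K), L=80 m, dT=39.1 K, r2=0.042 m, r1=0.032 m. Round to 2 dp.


Q = 2*pi*0.038*80*39.1/ln(0.042/0.032) = 2746.42 W

2746.42 W


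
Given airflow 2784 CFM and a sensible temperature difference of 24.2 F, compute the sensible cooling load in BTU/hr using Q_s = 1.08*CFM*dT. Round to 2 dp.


Q = 1.08 * 2784 * 24.2 = 72762.62 BTU/hr

72762.62 BTU/hr


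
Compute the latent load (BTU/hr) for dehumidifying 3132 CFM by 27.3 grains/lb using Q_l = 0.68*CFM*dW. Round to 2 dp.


Q = 0.68 * 3132 * 27.3 = 58142.45 BTU/hr

58142.45 BTU/hr


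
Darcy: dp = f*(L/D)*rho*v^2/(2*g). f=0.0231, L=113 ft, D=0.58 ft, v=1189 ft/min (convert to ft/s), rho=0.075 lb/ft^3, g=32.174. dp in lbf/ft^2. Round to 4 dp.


v_fps = 1189/60 = 19.8167 ft/s
dp = 0.0231*(113/0.58)*0.075*19.8167^2/(2*32.174) = 2.0599 lbf/ft^2

2.0599 lbf/ft^2


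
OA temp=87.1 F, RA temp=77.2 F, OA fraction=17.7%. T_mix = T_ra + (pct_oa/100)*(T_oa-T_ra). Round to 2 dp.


T_mix = 77.2 + (17.7/100)*(87.1-77.2) = 78.95 F

78.95 F


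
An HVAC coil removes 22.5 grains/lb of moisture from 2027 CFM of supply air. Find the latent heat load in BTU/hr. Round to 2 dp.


Q = 0.68 * 2027 * 22.5 = 31013.10 BTU/hr

31013.10 BTU/hr


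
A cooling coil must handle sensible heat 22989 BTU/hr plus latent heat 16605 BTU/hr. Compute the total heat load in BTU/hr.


Qt = 22989 + 16605 = 39594 BTU/hr

39594 BTU/hr


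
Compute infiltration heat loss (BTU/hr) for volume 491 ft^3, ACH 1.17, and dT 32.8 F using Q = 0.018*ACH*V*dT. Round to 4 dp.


Q = 0.018 * 1.17 * 491 * 32.8 = 339.1671 BTU/hr

339.1671 BTU/hr


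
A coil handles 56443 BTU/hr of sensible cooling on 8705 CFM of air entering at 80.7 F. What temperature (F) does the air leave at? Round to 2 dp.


dT = 56443/(1.08*8705) = 6.0037
T_leave = 80.7 - 6.0037 = 74.70 F

74.70 F


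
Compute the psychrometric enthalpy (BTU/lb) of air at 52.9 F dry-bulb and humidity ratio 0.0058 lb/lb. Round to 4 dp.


h = 0.24*52.9 + 0.0058*(1061+0.444*52.9) = 18.9860 BTU/lb

18.9860 BTU/lb


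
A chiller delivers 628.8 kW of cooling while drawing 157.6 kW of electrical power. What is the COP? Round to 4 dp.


COP = 628.8 / 157.6 = 3.9898

3.9898


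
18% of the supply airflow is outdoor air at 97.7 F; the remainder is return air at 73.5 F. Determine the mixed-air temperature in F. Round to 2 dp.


T_mix = 0.18*97.7 + 0.82*73.5 = 77.86 F

77.86 F


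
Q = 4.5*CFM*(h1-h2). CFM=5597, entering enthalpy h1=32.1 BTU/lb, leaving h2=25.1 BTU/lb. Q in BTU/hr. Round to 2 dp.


Q = 4.5 * 5597 * (32.1 - 25.1) = 176305.50 BTU/hr

176305.50 BTU/hr


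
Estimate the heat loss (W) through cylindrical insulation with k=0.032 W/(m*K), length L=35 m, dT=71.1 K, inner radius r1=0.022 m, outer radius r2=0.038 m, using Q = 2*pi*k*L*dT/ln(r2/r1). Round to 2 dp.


Q = 2*pi*0.032*35*71.1/ln(0.038/0.022) = 915.47 W

915.47 W


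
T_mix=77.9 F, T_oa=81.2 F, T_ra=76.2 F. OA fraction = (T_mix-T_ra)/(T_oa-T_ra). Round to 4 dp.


frac = (77.9 - 76.2) / (81.2 - 76.2) = 0.3400

0.3400


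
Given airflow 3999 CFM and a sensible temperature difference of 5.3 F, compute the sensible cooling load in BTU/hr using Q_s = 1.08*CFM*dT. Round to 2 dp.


Q = 1.08 * 3999 * 5.3 = 22890.28 BTU/hr

22890.28 BTU/hr


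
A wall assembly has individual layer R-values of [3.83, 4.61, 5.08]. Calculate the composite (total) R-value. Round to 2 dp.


R_total = 3.83 + 4.61 + 5.08 = 13.52

13.52


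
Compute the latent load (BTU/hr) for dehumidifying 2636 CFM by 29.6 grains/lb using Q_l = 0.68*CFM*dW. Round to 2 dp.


Q = 0.68 * 2636 * 29.6 = 53057.41 BTU/hr

53057.41 BTU/hr


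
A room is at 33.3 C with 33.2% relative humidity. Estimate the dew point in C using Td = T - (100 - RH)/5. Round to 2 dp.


Td = 33.3 - (100-33.2)/5 = 19.94 C

19.94 C


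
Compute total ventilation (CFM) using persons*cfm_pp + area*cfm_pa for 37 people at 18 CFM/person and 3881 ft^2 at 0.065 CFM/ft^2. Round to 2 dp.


Total = 37*18 + 3881*0.065 = 918.27 CFM

918.27 CFM


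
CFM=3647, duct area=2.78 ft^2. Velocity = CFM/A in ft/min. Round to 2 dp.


V = 3647 / 2.78 = 1311.87 ft/min

1311.87 ft/min


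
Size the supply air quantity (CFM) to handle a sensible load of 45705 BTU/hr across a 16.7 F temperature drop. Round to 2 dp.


CFM = 45705 / (1.08 * 16.7) = 2534.10

2534.10 CFM


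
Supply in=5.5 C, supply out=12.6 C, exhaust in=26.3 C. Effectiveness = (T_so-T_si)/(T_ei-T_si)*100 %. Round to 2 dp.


eff = (12.6-5.5)/(26.3-5.5)*100 = 34.13 %

34.13 %


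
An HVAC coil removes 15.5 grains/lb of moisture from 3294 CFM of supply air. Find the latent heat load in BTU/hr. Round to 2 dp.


Q = 0.68 * 3294 * 15.5 = 34718.76 BTU/hr

34718.76 BTU/hr


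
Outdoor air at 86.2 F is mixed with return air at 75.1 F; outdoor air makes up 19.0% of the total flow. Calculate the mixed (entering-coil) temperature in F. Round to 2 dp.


T_mix = 75.1 + (19.0/100)*(86.2-75.1) = 77.21 F

77.21 F


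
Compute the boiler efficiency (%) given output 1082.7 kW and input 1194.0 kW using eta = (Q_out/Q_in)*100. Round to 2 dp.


eta = (1082.7/1194.0)*100 = 90.68 %

90.68 %


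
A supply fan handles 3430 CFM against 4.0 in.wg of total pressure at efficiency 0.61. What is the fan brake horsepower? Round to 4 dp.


BHP = 3430 * 4.0 / (6356 * 0.61) = 3.5387 hp

3.5387 hp


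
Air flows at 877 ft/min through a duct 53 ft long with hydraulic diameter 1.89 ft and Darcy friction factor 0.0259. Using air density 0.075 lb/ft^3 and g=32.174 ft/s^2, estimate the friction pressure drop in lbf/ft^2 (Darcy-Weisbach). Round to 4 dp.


v_fps = 877/60 = 14.6167 ft/s
dp = 0.0259*(53/1.89)*0.075*14.6167^2/(2*32.174) = 0.1809 lbf/ft^2

0.1809 lbf/ft^2


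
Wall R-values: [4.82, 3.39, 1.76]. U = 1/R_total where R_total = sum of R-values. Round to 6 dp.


R_total = 4.82 + 3.39 + 1.76 = 9.97
U = 1/9.97 = 0.100301

0.100301


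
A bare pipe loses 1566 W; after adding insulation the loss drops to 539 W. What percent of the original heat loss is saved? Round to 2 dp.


Savings = ((1566-539)/1566)*100 = 65.58 %

65.58 %


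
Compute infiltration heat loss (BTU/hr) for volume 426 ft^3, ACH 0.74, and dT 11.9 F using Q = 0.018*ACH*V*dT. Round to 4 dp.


Q = 0.018 * 0.74 * 426 * 11.9 = 67.5244 BTU/hr

67.5244 BTU/hr


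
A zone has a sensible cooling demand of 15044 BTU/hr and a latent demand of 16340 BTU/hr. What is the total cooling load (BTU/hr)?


Qt = 15044 + 16340 = 31384 BTU/hr

31384 BTU/hr


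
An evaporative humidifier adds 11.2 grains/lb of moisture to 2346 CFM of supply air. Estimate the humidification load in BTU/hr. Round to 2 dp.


Q = 0.68 * 2346 * 11.2 = 17867.14 BTU/hr

17867.14 BTU/hr


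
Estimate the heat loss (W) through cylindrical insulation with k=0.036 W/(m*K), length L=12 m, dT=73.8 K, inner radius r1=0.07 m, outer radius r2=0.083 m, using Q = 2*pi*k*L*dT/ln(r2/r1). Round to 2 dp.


Q = 2*pi*0.036*12*73.8/ln(0.083/0.07) = 1175.95 W

1175.95 W


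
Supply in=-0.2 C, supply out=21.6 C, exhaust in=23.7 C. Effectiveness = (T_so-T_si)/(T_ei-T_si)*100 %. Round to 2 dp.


eff = (21.6-(-0.2))/(23.7-(-0.2))*100 = 91.21 %

91.21 %


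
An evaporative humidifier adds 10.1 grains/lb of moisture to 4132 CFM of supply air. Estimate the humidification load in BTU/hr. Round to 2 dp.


Q = 0.68 * 4132 * 10.1 = 28378.58 BTU/hr

28378.58 BTU/hr


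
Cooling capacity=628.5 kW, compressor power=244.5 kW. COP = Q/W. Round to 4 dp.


COP = 628.5 / 244.5 = 2.5706

2.5706


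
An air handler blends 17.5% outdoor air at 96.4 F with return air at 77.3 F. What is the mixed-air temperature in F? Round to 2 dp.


T_mix = 77.3 + (17.5/100)*(96.4-77.3) = 80.64 F

80.64 F


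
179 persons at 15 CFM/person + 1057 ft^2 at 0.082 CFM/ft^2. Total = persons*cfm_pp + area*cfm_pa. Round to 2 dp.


Total = 179*15 + 1057*0.082 = 2771.67 CFM

2771.67 CFM


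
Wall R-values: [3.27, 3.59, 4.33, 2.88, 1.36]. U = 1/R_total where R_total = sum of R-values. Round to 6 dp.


R_total = 3.27 + 3.59 + 4.33 + 2.88 + 1.36 = 15.43
U = 1/15.43 = 0.064809

0.064809


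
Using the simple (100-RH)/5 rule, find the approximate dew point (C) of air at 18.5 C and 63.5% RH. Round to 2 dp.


Td = 18.5 - (100-63.5)/5 = 11.20 C

11.20 C


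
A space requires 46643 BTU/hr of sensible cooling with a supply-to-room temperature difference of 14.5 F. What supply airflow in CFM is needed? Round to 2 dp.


CFM = 46643 / (1.08 * 14.5) = 2978.48

2978.48 CFM


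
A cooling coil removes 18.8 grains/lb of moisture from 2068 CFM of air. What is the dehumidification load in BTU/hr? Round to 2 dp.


Q = 0.68 * 2068 * 18.8 = 26437.31 BTU/hr

26437.31 BTU/hr


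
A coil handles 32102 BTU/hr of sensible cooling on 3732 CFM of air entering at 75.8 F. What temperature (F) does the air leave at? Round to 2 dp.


dT = 32102/(1.08*3732) = 7.9647
T_leave = 75.8 - 7.9647 = 67.84 F

67.84 F


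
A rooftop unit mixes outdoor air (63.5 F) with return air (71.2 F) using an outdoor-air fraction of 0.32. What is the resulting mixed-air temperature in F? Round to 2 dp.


T_mix = 0.32*63.5 + 0.68*71.2 = 68.74 F

68.74 F


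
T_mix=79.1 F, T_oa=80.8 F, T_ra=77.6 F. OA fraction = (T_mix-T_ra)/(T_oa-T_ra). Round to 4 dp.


frac = (79.1 - 77.6) / (80.8 - 77.6) = 0.4688

0.4688


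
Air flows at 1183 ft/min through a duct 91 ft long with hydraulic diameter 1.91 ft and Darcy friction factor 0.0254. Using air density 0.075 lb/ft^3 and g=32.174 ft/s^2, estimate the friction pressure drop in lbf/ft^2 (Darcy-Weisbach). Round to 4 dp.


v_fps = 1183/60 = 19.7167 ft/s
dp = 0.0254*(91/1.91)*0.075*19.7167^2/(2*32.174) = 0.5483 lbf/ft^2

0.5483 lbf/ft^2


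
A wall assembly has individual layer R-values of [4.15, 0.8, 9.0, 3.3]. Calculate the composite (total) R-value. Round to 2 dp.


R_total = 4.15 + 0.8 + 9.0 + 3.3 = 17.25

17.25


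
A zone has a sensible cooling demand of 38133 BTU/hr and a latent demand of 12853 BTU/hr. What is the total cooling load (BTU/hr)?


Qt = 38133 + 12853 = 50986 BTU/hr

50986 BTU/hr


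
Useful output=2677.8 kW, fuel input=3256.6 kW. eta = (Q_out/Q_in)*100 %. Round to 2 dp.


eta = (2677.8/3256.6)*100 = 82.23 %

82.23 %


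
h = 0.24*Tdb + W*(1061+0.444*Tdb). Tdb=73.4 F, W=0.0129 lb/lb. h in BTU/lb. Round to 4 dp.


h = 0.24*73.4 + 0.0129*(1061+0.444*73.4) = 31.7233 BTU/lb

31.7233 BTU/lb


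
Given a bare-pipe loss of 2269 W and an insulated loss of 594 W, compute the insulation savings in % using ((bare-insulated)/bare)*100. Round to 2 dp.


Savings = ((2269-594)/2269)*100 = 73.82 %

73.82 %


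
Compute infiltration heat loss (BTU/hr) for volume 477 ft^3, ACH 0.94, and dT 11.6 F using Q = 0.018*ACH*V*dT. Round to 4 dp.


Q = 0.018 * 0.94 * 477 * 11.6 = 93.6217 BTU/hr

93.6217 BTU/hr


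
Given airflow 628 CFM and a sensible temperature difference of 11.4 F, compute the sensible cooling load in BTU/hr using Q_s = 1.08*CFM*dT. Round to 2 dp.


Q = 1.08 * 628 * 11.4 = 7731.94 BTU/hr

7731.94 BTU/hr


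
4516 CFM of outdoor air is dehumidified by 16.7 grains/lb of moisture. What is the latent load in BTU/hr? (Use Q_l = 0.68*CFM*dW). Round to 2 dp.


Q = 0.68 * 4516 * 16.7 = 51283.70 BTU/hr

51283.70 BTU/hr


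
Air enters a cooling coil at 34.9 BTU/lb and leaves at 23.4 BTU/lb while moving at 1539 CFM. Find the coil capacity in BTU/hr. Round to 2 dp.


Q = 4.5 * 1539 * (34.9 - 23.4) = 79643.25 BTU/hr

79643.25 BTU/hr


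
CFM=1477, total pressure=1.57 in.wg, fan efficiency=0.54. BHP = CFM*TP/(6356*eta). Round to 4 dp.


BHP = 1477 * 1.57 / (6356 * 0.54) = 0.6756 hp

0.6756 hp


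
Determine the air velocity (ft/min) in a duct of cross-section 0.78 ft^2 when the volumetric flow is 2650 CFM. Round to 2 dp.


V = 2650 / 0.78 = 3397.44 ft/min

3397.44 ft/min


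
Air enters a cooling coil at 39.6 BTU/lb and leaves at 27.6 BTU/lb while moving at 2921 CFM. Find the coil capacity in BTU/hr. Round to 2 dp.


Q = 4.5 * 2921 * (39.6 - 27.6) = 157734.00 BTU/hr

157734.00 BTU/hr


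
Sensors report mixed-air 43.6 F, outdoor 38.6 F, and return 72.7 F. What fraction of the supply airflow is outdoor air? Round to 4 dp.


frac = (43.6 - 72.7) / (38.6 - 72.7) = 0.8534

0.8534


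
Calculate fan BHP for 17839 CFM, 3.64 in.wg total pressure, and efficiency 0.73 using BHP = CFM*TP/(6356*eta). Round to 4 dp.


BHP = 17839 * 3.64 / (6356 * 0.73) = 13.9947 hp

13.9947 hp


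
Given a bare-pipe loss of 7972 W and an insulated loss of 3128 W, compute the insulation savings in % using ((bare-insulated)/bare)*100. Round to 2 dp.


Savings = ((7972-3128)/7972)*100 = 60.76 %

60.76 %


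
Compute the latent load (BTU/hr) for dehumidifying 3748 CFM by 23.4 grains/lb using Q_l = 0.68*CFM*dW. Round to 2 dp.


Q = 0.68 * 3748 * 23.4 = 59638.18 BTU/hr

59638.18 BTU/hr


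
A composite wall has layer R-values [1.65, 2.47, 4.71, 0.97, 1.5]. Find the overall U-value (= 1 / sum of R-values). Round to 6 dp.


R_total = 1.65 + 2.47 + 4.71 + 0.97 + 1.5 = 11.30
U = 1/11.30 = 0.088496

0.088496


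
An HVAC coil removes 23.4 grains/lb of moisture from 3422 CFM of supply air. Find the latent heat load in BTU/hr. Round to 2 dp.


Q = 0.68 * 3422 * 23.4 = 54450.86 BTU/hr

54450.86 BTU/hr


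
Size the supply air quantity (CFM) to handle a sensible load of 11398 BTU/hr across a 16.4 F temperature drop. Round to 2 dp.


CFM = 11398 / (1.08 * 16.4) = 643.52

643.52 CFM


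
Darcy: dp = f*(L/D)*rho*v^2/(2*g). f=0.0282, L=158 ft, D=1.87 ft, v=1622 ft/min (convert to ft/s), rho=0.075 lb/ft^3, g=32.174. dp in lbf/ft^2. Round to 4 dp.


v_fps = 1622/60 = 27.0333 ft/s
dp = 0.0282*(158/1.87)*0.075*27.0333^2/(2*32.174) = 2.0295 lbf/ft^2

2.0295 lbf/ft^2


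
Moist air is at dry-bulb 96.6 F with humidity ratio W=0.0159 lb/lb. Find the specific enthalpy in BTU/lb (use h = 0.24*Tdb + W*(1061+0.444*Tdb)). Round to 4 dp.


h = 0.24*96.6 + 0.0159*(1061+0.444*96.6) = 40.7359 BTU/lb

40.7359 BTU/lb


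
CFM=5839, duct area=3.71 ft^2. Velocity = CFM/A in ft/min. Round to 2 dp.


V = 5839 / 3.71 = 1573.85 ft/min

1573.85 ft/min


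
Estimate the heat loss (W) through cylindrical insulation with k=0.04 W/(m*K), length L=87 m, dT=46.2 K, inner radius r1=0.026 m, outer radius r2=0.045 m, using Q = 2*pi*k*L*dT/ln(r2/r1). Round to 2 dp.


Q = 2*pi*0.04*87*46.2/ln(0.045/0.026) = 1841.50 W

1841.50 W


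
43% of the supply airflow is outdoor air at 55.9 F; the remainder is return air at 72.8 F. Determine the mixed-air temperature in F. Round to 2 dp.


T_mix = 0.43*55.9 + 0.57*72.8 = 65.53 F

65.53 F


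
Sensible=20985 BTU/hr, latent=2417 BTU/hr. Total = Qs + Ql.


Qt = 20985 + 2417 = 23402 BTU/hr

23402 BTU/hr


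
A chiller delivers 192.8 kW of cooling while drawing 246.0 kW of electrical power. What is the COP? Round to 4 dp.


COP = 192.8 / 246.0 = 0.7837

0.7837


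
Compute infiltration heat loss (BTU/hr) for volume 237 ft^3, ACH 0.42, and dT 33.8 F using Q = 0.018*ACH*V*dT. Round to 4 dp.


Q = 0.018 * 0.42 * 237 * 33.8 = 60.5601 BTU/hr

60.5601 BTU/hr


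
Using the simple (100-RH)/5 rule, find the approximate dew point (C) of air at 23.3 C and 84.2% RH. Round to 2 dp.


Td = 23.3 - (100-84.2)/5 = 20.14 C

20.14 C


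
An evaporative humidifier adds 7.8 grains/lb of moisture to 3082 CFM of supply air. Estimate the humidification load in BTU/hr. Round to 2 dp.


Q = 0.68 * 3082 * 7.8 = 16346.93 BTU/hr

16346.93 BTU/hr


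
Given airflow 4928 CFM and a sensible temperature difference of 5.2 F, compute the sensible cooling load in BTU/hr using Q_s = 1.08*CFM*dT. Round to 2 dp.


Q = 1.08 * 4928 * 5.2 = 27675.65 BTU/hr

27675.65 BTU/hr


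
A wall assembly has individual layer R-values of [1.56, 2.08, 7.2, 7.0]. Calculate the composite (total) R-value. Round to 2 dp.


R_total = 1.56 + 2.08 + 7.2 + 7.0 = 17.84

17.84


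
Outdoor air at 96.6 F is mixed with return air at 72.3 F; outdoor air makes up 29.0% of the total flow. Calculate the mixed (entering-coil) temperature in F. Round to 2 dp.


T_mix = 72.3 + (29.0/100)*(96.6-72.3) = 79.35 F

79.35 F


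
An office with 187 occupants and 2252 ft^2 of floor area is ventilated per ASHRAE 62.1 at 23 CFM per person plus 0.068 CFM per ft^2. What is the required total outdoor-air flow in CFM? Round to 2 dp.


Total = 187*23 + 2252*0.068 = 4454.14 CFM

4454.14 CFM


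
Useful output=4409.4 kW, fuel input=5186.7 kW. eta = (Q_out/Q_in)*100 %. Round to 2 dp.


eta = (4409.4/5186.7)*100 = 85.01 %

85.01 %


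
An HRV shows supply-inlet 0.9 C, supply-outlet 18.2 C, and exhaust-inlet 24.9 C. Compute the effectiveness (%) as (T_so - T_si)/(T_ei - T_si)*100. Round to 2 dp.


eff = (18.2-0.9)/(24.9-0.9)*100 = 72.08 %

72.08 %


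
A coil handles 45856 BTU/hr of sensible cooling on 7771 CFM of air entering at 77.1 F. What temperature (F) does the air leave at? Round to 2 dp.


dT = 45856/(1.08*7771) = 5.4638
T_leave = 77.1 - 5.4638 = 71.64 F

71.64 F


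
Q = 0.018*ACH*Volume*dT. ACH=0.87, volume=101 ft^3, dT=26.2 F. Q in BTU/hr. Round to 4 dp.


Q = 0.018 * 0.87 * 101 * 26.2 = 41.4395 BTU/hr

41.4395 BTU/hr


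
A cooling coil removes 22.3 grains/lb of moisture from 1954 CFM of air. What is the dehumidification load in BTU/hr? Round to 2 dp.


Q = 0.68 * 1954 * 22.3 = 29630.46 BTU/hr

29630.46 BTU/hr


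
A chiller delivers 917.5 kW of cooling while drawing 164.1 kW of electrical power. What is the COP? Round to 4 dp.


COP = 917.5 / 164.1 = 5.5911

5.5911


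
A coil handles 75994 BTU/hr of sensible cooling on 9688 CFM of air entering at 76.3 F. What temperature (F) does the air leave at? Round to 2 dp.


dT = 75994/(1.08*9688) = 7.2631
T_leave = 76.3 - 7.2631 = 69.04 F

69.04 F


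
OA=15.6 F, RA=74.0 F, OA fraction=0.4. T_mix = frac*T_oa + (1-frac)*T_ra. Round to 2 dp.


T_mix = 0.4*15.6 + 0.6*74.0 = 50.64 F

50.64 F


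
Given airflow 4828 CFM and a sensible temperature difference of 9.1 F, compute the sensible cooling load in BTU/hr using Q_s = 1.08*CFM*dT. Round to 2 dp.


Q = 1.08 * 4828 * 9.1 = 47449.58 BTU/hr

47449.58 BTU/hr


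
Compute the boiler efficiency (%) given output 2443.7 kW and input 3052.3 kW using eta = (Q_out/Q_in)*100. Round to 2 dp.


eta = (2443.7/3052.3)*100 = 80.06 %

80.06 %


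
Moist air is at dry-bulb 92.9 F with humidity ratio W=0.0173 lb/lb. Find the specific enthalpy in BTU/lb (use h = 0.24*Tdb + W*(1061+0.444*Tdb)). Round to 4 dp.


h = 0.24*92.9 + 0.0173*(1061+0.444*92.9) = 41.3649 BTU/lb

41.3649 BTU/lb


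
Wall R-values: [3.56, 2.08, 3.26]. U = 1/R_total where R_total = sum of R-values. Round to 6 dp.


R_total = 3.56 + 2.08 + 3.26 = 8.90
U = 1/8.90 = 0.112360

0.112360


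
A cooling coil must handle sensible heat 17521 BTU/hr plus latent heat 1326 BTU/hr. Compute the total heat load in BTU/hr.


Qt = 17521 + 1326 = 18847 BTU/hr

18847 BTU/hr


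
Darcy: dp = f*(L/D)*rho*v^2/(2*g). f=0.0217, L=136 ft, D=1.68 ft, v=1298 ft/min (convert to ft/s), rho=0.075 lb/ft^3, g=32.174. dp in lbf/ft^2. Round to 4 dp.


v_fps = 1298/60 = 21.6333 ft/s
dp = 0.0217*(136/1.68)*0.075*21.6333^2/(2*32.174) = 0.9582 lbf/ft^2

0.9582 lbf/ft^2


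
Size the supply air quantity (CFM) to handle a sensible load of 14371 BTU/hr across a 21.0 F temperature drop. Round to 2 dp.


CFM = 14371 / (1.08 * 21.0) = 633.64

633.64 CFM


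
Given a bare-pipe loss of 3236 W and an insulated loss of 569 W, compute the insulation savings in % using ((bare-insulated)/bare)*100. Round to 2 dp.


Savings = ((3236-569)/3236)*100 = 82.42 %

82.42 %


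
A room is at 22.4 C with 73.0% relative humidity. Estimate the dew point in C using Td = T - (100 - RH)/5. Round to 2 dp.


Td = 22.4 - (100-73.0)/5 = 17.00 C

17.00 C


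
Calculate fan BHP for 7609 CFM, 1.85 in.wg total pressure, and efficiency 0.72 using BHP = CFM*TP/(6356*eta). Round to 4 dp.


BHP = 7609 * 1.85 / (6356 * 0.72) = 3.0760 hp

3.0760 hp


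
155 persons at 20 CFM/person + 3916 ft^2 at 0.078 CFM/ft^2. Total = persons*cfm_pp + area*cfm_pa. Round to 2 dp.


Total = 155*20 + 3916*0.078 = 3405.45 CFM

3405.45 CFM


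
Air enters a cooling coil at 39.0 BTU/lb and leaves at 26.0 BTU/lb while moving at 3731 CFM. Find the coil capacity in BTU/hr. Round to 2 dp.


Q = 4.5 * 3731 * (39.0 - 26.0) = 218263.50 BTU/hr

218263.50 BTU/hr


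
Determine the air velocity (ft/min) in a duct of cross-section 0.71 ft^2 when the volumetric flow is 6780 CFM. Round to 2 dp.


V = 6780 / 0.71 = 9549.30 ft/min

9549.30 ft/min


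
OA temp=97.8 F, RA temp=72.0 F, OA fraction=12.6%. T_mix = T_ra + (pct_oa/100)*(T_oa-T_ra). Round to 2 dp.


T_mix = 72.0 + (12.6/100)*(97.8-72.0) = 75.25 F

75.25 F


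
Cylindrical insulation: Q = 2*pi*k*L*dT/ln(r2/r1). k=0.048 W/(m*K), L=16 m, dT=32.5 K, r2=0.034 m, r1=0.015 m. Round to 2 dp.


Q = 2*pi*0.048*16*32.5/ln(0.034/0.015) = 191.65 W

191.65 W
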